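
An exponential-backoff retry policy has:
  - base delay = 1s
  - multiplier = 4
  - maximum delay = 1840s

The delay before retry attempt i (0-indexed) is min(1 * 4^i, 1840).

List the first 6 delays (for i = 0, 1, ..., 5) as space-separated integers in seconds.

Computing each delay:
  i=0: min(1*4^0, 1840) = 1
  i=1: min(1*4^1, 1840) = 4
  i=2: min(1*4^2, 1840) = 16
  i=3: min(1*4^3, 1840) = 64
  i=4: min(1*4^4, 1840) = 256
  i=5: min(1*4^5, 1840) = 1024

Answer: 1 4 16 64 256 1024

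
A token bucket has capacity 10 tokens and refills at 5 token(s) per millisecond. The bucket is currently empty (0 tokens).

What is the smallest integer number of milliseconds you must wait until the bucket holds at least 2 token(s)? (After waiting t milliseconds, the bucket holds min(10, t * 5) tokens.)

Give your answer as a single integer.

Answer: 1

Derivation:
Need t * 5 >= 2, so t >= 2/5.
Smallest integer t = ceil(2/5) = 1.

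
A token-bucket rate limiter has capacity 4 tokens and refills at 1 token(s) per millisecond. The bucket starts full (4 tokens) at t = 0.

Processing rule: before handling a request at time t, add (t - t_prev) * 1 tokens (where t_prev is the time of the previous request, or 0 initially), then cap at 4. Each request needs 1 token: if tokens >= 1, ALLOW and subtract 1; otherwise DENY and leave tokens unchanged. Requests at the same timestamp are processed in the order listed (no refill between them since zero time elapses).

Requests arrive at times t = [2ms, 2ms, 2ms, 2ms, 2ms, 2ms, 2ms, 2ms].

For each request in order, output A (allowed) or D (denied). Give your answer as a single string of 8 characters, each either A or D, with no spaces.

Answer: AAAADDDD

Derivation:
Simulating step by step:
  req#1 t=2ms: ALLOW
  req#2 t=2ms: ALLOW
  req#3 t=2ms: ALLOW
  req#4 t=2ms: ALLOW
  req#5 t=2ms: DENY
  req#6 t=2ms: DENY
  req#7 t=2ms: DENY
  req#8 t=2ms: DENY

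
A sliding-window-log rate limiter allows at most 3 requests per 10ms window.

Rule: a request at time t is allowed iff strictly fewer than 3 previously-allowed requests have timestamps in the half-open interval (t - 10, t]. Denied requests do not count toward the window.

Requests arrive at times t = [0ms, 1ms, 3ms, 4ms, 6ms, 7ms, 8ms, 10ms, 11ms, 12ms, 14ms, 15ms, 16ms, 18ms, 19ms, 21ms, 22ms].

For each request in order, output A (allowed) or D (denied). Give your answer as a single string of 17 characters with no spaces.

Answer: AAADDDDAADADDDDAA

Derivation:
Tracking allowed requests in the window:
  req#1 t=0ms: ALLOW
  req#2 t=1ms: ALLOW
  req#3 t=3ms: ALLOW
  req#4 t=4ms: DENY
  req#5 t=6ms: DENY
  req#6 t=7ms: DENY
  req#7 t=8ms: DENY
  req#8 t=10ms: ALLOW
  req#9 t=11ms: ALLOW
  req#10 t=12ms: DENY
  req#11 t=14ms: ALLOW
  req#12 t=15ms: DENY
  req#13 t=16ms: DENY
  req#14 t=18ms: DENY
  req#15 t=19ms: DENY
  req#16 t=21ms: ALLOW
  req#17 t=22ms: ALLOW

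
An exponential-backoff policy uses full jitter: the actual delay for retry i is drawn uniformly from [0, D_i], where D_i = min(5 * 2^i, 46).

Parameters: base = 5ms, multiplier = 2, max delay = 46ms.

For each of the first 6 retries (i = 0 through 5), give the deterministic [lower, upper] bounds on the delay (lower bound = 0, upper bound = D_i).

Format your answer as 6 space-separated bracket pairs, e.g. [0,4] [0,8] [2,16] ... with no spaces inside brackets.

Answer: [0,5] [0,10] [0,20] [0,40] [0,46] [0,46]

Derivation:
Computing bounds per retry:
  i=0: D_i=min(5*2^0,46)=5, bounds=[0,5]
  i=1: D_i=min(5*2^1,46)=10, bounds=[0,10]
  i=2: D_i=min(5*2^2,46)=20, bounds=[0,20]
  i=3: D_i=min(5*2^3,46)=40, bounds=[0,40]
  i=4: D_i=min(5*2^4,46)=46, bounds=[0,46]
  i=5: D_i=min(5*2^5,46)=46, bounds=[0,46]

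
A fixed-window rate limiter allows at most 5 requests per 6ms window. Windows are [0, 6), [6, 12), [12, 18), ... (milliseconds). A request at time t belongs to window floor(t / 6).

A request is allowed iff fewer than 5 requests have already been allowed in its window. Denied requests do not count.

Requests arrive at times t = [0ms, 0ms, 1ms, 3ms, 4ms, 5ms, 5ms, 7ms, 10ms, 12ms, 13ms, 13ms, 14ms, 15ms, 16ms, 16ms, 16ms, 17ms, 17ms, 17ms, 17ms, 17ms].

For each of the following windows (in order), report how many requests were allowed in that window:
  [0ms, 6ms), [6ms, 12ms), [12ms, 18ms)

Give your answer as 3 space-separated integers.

Answer: 5 2 5

Derivation:
Processing requests:
  req#1 t=0ms (window 0): ALLOW
  req#2 t=0ms (window 0): ALLOW
  req#3 t=1ms (window 0): ALLOW
  req#4 t=3ms (window 0): ALLOW
  req#5 t=4ms (window 0): ALLOW
  req#6 t=5ms (window 0): DENY
  req#7 t=5ms (window 0): DENY
  req#8 t=7ms (window 1): ALLOW
  req#9 t=10ms (window 1): ALLOW
  req#10 t=12ms (window 2): ALLOW
  req#11 t=13ms (window 2): ALLOW
  req#12 t=13ms (window 2): ALLOW
  req#13 t=14ms (window 2): ALLOW
  req#14 t=15ms (window 2): ALLOW
  req#15 t=16ms (window 2): DENY
  req#16 t=16ms (window 2): DENY
  req#17 t=16ms (window 2): DENY
  req#18 t=17ms (window 2): DENY
  req#19 t=17ms (window 2): DENY
  req#20 t=17ms (window 2): DENY
  req#21 t=17ms (window 2): DENY
  req#22 t=17ms (window 2): DENY

Allowed counts by window: 5 2 5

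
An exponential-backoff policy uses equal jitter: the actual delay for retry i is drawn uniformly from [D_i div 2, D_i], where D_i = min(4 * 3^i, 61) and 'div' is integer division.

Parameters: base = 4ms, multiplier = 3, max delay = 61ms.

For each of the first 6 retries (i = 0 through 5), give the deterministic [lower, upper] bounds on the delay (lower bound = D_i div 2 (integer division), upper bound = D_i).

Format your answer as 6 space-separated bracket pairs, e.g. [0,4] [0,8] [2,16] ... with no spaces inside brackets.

Computing bounds per retry:
  i=0: D_i=min(4*3^0,61)=4, bounds=[2,4]
  i=1: D_i=min(4*3^1,61)=12, bounds=[6,12]
  i=2: D_i=min(4*3^2,61)=36, bounds=[18,36]
  i=3: D_i=min(4*3^3,61)=61, bounds=[30,61]
  i=4: D_i=min(4*3^4,61)=61, bounds=[30,61]
  i=5: D_i=min(4*3^5,61)=61, bounds=[30,61]

Answer: [2,4] [6,12] [18,36] [30,61] [30,61] [30,61]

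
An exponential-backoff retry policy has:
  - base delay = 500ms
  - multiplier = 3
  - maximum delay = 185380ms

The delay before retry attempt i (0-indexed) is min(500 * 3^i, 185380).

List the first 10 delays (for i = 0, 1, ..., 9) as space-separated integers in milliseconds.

Computing each delay:
  i=0: min(500*3^0, 185380) = 500
  i=1: min(500*3^1, 185380) = 1500
  i=2: min(500*3^2, 185380) = 4500
  i=3: min(500*3^3, 185380) = 13500
  i=4: min(500*3^4, 185380) = 40500
  i=5: min(500*3^5, 185380) = 121500
  i=6: min(500*3^6, 185380) = 185380
  i=7: min(500*3^7, 185380) = 185380
  i=8: min(500*3^8, 185380) = 185380
  i=9: min(500*3^9, 185380) = 185380

Answer: 500 1500 4500 13500 40500 121500 185380 185380 185380 185380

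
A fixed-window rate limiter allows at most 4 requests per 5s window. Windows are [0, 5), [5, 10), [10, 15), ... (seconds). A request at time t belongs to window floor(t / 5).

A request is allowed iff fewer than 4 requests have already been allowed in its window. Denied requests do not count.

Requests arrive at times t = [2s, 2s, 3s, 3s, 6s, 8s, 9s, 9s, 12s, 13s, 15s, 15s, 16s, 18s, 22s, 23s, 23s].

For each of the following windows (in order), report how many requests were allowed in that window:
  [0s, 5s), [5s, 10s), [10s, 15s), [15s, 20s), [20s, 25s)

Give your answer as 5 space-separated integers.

Processing requests:
  req#1 t=2s (window 0): ALLOW
  req#2 t=2s (window 0): ALLOW
  req#3 t=3s (window 0): ALLOW
  req#4 t=3s (window 0): ALLOW
  req#5 t=6s (window 1): ALLOW
  req#6 t=8s (window 1): ALLOW
  req#7 t=9s (window 1): ALLOW
  req#8 t=9s (window 1): ALLOW
  req#9 t=12s (window 2): ALLOW
  req#10 t=13s (window 2): ALLOW
  req#11 t=15s (window 3): ALLOW
  req#12 t=15s (window 3): ALLOW
  req#13 t=16s (window 3): ALLOW
  req#14 t=18s (window 3): ALLOW
  req#15 t=22s (window 4): ALLOW
  req#16 t=23s (window 4): ALLOW
  req#17 t=23s (window 4): ALLOW

Allowed counts by window: 4 4 2 4 3

Answer: 4 4 2 4 3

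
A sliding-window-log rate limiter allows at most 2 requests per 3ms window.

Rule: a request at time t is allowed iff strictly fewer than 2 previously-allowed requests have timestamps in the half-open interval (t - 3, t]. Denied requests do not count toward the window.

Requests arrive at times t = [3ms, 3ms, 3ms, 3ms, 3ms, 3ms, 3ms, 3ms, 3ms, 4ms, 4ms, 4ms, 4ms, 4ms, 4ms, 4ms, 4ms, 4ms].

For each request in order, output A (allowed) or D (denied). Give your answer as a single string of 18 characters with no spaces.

Answer: AADDDDDDDDDDDDDDDD

Derivation:
Tracking allowed requests in the window:
  req#1 t=3ms: ALLOW
  req#2 t=3ms: ALLOW
  req#3 t=3ms: DENY
  req#4 t=3ms: DENY
  req#5 t=3ms: DENY
  req#6 t=3ms: DENY
  req#7 t=3ms: DENY
  req#8 t=3ms: DENY
  req#9 t=3ms: DENY
  req#10 t=4ms: DENY
  req#11 t=4ms: DENY
  req#12 t=4ms: DENY
  req#13 t=4ms: DENY
  req#14 t=4ms: DENY
  req#15 t=4ms: DENY
  req#16 t=4ms: DENY
  req#17 t=4ms: DENY
  req#18 t=4ms: DENY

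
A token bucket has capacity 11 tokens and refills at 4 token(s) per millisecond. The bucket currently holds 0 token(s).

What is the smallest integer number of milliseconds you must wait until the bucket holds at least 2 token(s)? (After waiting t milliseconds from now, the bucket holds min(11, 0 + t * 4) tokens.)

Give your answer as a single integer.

Need 0 + t * 4 >= 2, so t >= 2/4.
Smallest integer t = ceil(2/4) = 1.

Answer: 1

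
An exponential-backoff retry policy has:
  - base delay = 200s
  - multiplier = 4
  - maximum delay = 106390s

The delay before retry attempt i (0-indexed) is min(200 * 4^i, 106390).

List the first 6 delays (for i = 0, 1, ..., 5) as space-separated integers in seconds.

Answer: 200 800 3200 12800 51200 106390

Derivation:
Computing each delay:
  i=0: min(200*4^0, 106390) = 200
  i=1: min(200*4^1, 106390) = 800
  i=2: min(200*4^2, 106390) = 3200
  i=3: min(200*4^3, 106390) = 12800
  i=4: min(200*4^4, 106390) = 51200
  i=5: min(200*4^5, 106390) = 106390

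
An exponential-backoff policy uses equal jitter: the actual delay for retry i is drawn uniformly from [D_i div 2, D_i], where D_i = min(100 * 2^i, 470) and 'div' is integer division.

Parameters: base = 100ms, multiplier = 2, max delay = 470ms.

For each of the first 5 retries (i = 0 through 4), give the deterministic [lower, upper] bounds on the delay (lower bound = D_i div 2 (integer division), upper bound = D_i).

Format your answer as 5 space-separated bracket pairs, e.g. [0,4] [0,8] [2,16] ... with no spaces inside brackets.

Answer: [50,100] [100,200] [200,400] [235,470] [235,470]

Derivation:
Computing bounds per retry:
  i=0: D_i=min(100*2^0,470)=100, bounds=[50,100]
  i=1: D_i=min(100*2^1,470)=200, bounds=[100,200]
  i=2: D_i=min(100*2^2,470)=400, bounds=[200,400]
  i=3: D_i=min(100*2^3,470)=470, bounds=[235,470]
  i=4: D_i=min(100*2^4,470)=470, bounds=[235,470]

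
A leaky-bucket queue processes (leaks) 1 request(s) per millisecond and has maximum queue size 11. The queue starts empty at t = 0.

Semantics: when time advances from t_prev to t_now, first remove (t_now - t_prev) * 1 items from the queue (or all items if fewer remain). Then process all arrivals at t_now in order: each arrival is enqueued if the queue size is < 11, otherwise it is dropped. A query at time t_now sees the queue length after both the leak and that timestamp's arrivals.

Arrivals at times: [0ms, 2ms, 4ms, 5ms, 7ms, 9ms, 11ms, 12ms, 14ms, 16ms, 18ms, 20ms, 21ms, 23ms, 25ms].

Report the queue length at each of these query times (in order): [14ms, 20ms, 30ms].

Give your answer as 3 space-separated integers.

Answer: 1 1 0

Derivation:
Queue lengths at query times:
  query t=14ms: backlog = 1
  query t=20ms: backlog = 1
  query t=30ms: backlog = 0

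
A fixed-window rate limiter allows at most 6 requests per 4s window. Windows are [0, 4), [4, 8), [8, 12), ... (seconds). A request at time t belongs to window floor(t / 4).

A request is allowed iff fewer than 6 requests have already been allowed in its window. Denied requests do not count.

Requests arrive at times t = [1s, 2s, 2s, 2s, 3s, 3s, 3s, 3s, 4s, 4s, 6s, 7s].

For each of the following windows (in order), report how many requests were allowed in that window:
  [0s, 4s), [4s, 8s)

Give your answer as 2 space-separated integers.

Processing requests:
  req#1 t=1s (window 0): ALLOW
  req#2 t=2s (window 0): ALLOW
  req#3 t=2s (window 0): ALLOW
  req#4 t=2s (window 0): ALLOW
  req#5 t=3s (window 0): ALLOW
  req#6 t=3s (window 0): ALLOW
  req#7 t=3s (window 0): DENY
  req#8 t=3s (window 0): DENY
  req#9 t=4s (window 1): ALLOW
  req#10 t=4s (window 1): ALLOW
  req#11 t=6s (window 1): ALLOW
  req#12 t=7s (window 1): ALLOW

Allowed counts by window: 6 4

Answer: 6 4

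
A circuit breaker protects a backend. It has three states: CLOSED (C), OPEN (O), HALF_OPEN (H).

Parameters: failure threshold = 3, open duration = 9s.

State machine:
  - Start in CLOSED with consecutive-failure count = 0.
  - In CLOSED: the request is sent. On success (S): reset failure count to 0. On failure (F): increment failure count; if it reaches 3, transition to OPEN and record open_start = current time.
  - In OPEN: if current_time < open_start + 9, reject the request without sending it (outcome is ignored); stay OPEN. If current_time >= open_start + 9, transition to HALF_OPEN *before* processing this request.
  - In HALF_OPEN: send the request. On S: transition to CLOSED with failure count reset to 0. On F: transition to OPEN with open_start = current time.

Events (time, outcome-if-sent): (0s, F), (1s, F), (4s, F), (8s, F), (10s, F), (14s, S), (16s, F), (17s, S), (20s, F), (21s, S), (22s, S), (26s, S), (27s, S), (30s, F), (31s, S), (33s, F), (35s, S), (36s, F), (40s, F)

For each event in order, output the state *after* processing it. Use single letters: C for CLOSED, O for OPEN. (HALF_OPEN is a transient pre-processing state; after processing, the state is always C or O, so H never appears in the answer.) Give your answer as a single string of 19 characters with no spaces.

Answer: CCOOOCCCCCCCCCCCCCC

Derivation:
State after each event:
  event#1 t=0s outcome=F: state=CLOSED
  event#2 t=1s outcome=F: state=CLOSED
  event#3 t=4s outcome=F: state=OPEN
  event#4 t=8s outcome=F: state=OPEN
  event#5 t=10s outcome=F: state=OPEN
  event#6 t=14s outcome=S: state=CLOSED
  event#7 t=16s outcome=F: state=CLOSED
  event#8 t=17s outcome=S: state=CLOSED
  event#9 t=20s outcome=F: state=CLOSED
  event#10 t=21s outcome=S: state=CLOSED
  event#11 t=22s outcome=S: state=CLOSED
  event#12 t=26s outcome=S: state=CLOSED
  event#13 t=27s outcome=S: state=CLOSED
  event#14 t=30s outcome=F: state=CLOSED
  event#15 t=31s outcome=S: state=CLOSED
  event#16 t=33s outcome=F: state=CLOSED
  event#17 t=35s outcome=S: state=CLOSED
  event#18 t=36s outcome=F: state=CLOSED
  event#19 t=40s outcome=F: state=CLOSED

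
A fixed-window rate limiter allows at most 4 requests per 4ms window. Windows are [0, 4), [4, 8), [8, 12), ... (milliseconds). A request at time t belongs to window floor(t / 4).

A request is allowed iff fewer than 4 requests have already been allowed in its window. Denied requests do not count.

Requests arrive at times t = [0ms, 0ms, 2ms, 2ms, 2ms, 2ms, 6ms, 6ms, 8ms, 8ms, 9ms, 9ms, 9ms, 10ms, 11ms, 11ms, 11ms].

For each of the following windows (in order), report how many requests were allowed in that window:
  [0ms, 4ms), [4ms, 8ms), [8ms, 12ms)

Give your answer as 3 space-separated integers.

Answer: 4 2 4

Derivation:
Processing requests:
  req#1 t=0ms (window 0): ALLOW
  req#2 t=0ms (window 0): ALLOW
  req#3 t=2ms (window 0): ALLOW
  req#4 t=2ms (window 0): ALLOW
  req#5 t=2ms (window 0): DENY
  req#6 t=2ms (window 0): DENY
  req#7 t=6ms (window 1): ALLOW
  req#8 t=6ms (window 1): ALLOW
  req#9 t=8ms (window 2): ALLOW
  req#10 t=8ms (window 2): ALLOW
  req#11 t=9ms (window 2): ALLOW
  req#12 t=9ms (window 2): ALLOW
  req#13 t=9ms (window 2): DENY
  req#14 t=10ms (window 2): DENY
  req#15 t=11ms (window 2): DENY
  req#16 t=11ms (window 2): DENY
  req#17 t=11ms (window 2): DENY

Allowed counts by window: 4 2 4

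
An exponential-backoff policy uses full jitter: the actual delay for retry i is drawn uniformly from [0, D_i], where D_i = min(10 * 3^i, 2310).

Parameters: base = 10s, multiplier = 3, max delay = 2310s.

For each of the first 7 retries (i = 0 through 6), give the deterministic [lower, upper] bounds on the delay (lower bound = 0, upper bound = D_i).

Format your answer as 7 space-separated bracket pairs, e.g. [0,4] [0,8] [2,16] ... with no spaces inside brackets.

Answer: [0,10] [0,30] [0,90] [0,270] [0,810] [0,2310] [0,2310]

Derivation:
Computing bounds per retry:
  i=0: D_i=min(10*3^0,2310)=10, bounds=[0,10]
  i=1: D_i=min(10*3^1,2310)=30, bounds=[0,30]
  i=2: D_i=min(10*3^2,2310)=90, bounds=[0,90]
  i=3: D_i=min(10*3^3,2310)=270, bounds=[0,270]
  i=4: D_i=min(10*3^4,2310)=810, bounds=[0,810]
  i=5: D_i=min(10*3^5,2310)=2310, bounds=[0,2310]
  i=6: D_i=min(10*3^6,2310)=2310, bounds=[0,2310]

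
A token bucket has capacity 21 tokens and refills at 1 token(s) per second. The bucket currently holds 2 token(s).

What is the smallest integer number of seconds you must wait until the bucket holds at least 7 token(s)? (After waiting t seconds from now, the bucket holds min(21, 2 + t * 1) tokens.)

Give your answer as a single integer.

Answer: 5

Derivation:
Need 2 + t * 1 >= 7, so t >= 5/1.
Smallest integer t = ceil(5/1) = 5.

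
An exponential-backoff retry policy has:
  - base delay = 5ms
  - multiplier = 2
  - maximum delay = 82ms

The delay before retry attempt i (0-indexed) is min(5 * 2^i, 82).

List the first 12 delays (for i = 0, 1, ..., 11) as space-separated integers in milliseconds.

Answer: 5 10 20 40 80 82 82 82 82 82 82 82

Derivation:
Computing each delay:
  i=0: min(5*2^0, 82) = 5
  i=1: min(5*2^1, 82) = 10
  i=2: min(5*2^2, 82) = 20
  i=3: min(5*2^3, 82) = 40
  i=4: min(5*2^4, 82) = 80
  i=5: min(5*2^5, 82) = 82
  i=6: min(5*2^6, 82) = 82
  i=7: min(5*2^7, 82) = 82
  i=8: min(5*2^8, 82) = 82
  i=9: min(5*2^9, 82) = 82
  i=10: min(5*2^10, 82) = 82
  i=11: min(5*2^11, 82) = 82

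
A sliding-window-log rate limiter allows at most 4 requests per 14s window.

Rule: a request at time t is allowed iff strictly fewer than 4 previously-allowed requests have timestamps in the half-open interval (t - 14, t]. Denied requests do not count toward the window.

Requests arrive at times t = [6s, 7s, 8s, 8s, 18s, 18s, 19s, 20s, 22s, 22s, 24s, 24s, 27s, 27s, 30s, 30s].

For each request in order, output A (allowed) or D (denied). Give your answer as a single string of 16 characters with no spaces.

Tracking allowed requests in the window:
  req#1 t=6s: ALLOW
  req#2 t=7s: ALLOW
  req#3 t=8s: ALLOW
  req#4 t=8s: ALLOW
  req#5 t=18s: DENY
  req#6 t=18s: DENY
  req#7 t=19s: DENY
  req#8 t=20s: ALLOW
  req#9 t=22s: ALLOW
  req#10 t=22s: ALLOW
  req#11 t=24s: ALLOW
  req#12 t=24s: DENY
  req#13 t=27s: DENY
  req#14 t=27s: DENY
  req#15 t=30s: DENY
  req#16 t=30s: DENY

Answer: AAAADDDAAAADDDDD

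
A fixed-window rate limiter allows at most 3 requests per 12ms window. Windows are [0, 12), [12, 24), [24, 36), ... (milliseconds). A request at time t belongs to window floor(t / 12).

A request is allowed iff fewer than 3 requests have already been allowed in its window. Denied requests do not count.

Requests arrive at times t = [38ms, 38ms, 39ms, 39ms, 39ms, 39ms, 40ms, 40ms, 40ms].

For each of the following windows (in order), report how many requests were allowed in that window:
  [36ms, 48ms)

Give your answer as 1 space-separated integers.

Answer: 3

Derivation:
Processing requests:
  req#1 t=38ms (window 3): ALLOW
  req#2 t=38ms (window 3): ALLOW
  req#3 t=39ms (window 3): ALLOW
  req#4 t=39ms (window 3): DENY
  req#5 t=39ms (window 3): DENY
  req#6 t=39ms (window 3): DENY
  req#7 t=40ms (window 3): DENY
  req#8 t=40ms (window 3): DENY
  req#9 t=40ms (window 3): DENY

Allowed counts by window: 3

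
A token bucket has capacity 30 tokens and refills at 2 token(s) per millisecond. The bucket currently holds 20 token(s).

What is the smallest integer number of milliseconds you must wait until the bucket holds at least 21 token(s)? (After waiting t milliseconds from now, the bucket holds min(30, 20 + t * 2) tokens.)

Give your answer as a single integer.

Need 20 + t * 2 >= 21, so t >= 1/2.
Smallest integer t = ceil(1/2) = 1.

Answer: 1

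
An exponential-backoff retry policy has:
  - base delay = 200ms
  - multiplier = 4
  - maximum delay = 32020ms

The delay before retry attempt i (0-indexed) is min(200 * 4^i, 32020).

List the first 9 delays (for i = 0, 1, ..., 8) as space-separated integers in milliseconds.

Computing each delay:
  i=0: min(200*4^0, 32020) = 200
  i=1: min(200*4^1, 32020) = 800
  i=2: min(200*4^2, 32020) = 3200
  i=3: min(200*4^3, 32020) = 12800
  i=4: min(200*4^4, 32020) = 32020
  i=5: min(200*4^5, 32020) = 32020
  i=6: min(200*4^6, 32020) = 32020
  i=7: min(200*4^7, 32020) = 32020
  i=8: min(200*4^8, 32020) = 32020

Answer: 200 800 3200 12800 32020 32020 32020 32020 32020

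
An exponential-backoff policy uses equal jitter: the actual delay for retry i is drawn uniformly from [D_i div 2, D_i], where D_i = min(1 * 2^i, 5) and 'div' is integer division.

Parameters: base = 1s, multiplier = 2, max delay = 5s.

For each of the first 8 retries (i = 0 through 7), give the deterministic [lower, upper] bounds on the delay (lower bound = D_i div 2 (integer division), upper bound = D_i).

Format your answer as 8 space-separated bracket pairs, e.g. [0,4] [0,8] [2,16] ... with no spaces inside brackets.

Answer: [0,1] [1,2] [2,4] [2,5] [2,5] [2,5] [2,5] [2,5]

Derivation:
Computing bounds per retry:
  i=0: D_i=min(1*2^0,5)=1, bounds=[0,1]
  i=1: D_i=min(1*2^1,5)=2, bounds=[1,2]
  i=2: D_i=min(1*2^2,5)=4, bounds=[2,4]
  i=3: D_i=min(1*2^3,5)=5, bounds=[2,5]
  i=4: D_i=min(1*2^4,5)=5, bounds=[2,5]
  i=5: D_i=min(1*2^5,5)=5, bounds=[2,5]
  i=6: D_i=min(1*2^6,5)=5, bounds=[2,5]
  i=7: D_i=min(1*2^7,5)=5, bounds=[2,5]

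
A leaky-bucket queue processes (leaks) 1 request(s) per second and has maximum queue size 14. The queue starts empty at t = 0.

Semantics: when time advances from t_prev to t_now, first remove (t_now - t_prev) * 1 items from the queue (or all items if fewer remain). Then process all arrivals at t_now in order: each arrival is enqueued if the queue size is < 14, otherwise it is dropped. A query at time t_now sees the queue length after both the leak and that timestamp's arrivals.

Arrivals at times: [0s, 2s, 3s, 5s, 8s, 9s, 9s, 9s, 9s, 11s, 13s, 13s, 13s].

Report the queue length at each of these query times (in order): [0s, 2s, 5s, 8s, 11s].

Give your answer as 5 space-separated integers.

Queue lengths at query times:
  query t=0s: backlog = 1
  query t=2s: backlog = 1
  query t=5s: backlog = 1
  query t=8s: backlog = 1
  query t=11s: backlog = 3

Answer: 1 1 1 1 3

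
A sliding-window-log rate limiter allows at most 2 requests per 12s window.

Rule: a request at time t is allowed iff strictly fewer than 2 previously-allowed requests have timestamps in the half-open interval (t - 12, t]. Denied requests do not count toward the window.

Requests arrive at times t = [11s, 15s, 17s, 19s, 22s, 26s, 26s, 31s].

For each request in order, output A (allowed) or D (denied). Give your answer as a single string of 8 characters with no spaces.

Answer: AADDDADA

Derivation:
Tracking allowed requests in the window:
  req#1 t=11s: ALLOW
  req#2 t=15s: ALLOW
  req#3 t=17s: DENY
  req#4 t=19s: DENY
  req#5 t=22s: DENY
  req#6 t=26s: ALLOW
  req#7 t=26s: DENY
  req#8 t=31s: ALLOW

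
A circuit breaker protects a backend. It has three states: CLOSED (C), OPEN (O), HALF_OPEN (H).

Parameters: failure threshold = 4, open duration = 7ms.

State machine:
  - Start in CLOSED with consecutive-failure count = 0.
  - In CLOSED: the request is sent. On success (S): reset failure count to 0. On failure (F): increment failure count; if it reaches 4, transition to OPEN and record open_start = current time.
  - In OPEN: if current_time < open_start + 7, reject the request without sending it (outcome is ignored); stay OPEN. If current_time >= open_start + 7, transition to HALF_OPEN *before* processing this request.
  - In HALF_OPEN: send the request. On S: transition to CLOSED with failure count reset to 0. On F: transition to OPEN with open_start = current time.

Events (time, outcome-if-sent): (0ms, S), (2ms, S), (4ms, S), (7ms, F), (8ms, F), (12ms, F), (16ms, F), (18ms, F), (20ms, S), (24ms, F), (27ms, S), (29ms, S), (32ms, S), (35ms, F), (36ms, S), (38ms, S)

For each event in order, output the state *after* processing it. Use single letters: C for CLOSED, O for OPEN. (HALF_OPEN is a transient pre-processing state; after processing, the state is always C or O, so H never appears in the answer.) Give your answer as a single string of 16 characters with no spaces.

State after each event:
  event#1 t=0ms outcome=S: state=CLOSED
  event#2 t=2ms outcome=S: state=CLOSED
  event#3 t=4ms outcome=S: state=CLOSED
  event#4 t=7ms outcome=F: state=CLOSED
  event#5 t=8ms outcome=F: state=CLOSED
  event#6 t=12ms outcome=F: state=CLOSED
  event#7 t=16ms outcome=F: state=OPEN
  event#8 t=18ms outcome=F: state=OPEN
  event#9 t=20ms outcome=S: state=OPEN
  event#10 t=24ms outcome=F: state=OPEN
  event#11 t=27ms outcome=S: state=OPEN
  event#12 t=29ms outcome=S: state=OPEN
  event#13 t=32ms outcome=S: state=CLOSED
  event#14 t=35ms outcome=F: state=CLOSED
  event#15 t=36ms outcome=S: state=CLOSED
  event#16 t=38ms outcome=S: state=CLOSED

Answer: CCCCCCOOOOOOCCCC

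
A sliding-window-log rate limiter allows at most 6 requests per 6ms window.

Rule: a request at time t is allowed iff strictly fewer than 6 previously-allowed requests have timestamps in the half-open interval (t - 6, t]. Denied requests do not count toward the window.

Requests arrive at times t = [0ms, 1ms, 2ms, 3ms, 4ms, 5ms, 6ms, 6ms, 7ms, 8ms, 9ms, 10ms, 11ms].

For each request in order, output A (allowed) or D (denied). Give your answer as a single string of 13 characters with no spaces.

Tracking allowed requests in the window:
  req#1 t=0ms: ALLOW
  req#2 t=1ms: ALLOW
  req#3 t=2ms: ALLOW
  req#4 t=3ms: ALLOW
  req#5 t=4ms: ALLOW
  req#6 t=5ms: ALLOW
  req#7 t=6ms: ALLOW
  req#8 t=6ms: DENY
  req#9 t=7ms: ALLOW
  req#10 t=8ms: ALLOW
  req#11 t=9ms: ALLOW
  req#12 t=10ms: ALLOW
  req#13 t=11ms: ALLOW

Answer: AAAAAAADAAAAA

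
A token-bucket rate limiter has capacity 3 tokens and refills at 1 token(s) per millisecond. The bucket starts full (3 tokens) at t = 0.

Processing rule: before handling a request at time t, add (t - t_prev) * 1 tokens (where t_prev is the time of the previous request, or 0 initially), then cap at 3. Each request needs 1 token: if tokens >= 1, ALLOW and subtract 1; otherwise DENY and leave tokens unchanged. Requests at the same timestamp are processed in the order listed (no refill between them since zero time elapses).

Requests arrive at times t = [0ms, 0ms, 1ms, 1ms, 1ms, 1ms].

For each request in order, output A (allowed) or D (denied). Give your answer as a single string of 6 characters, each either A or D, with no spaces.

Simulating step by step:
  req#1 t=0ms: ALLOW
  req#2 t=0ms: ALLOW
  req#3 t=1ms: ALLOW
  req#4 t=1ms: ALLOW
  req#5 t=1ms: DENY
  req#6 t=1ms: DENY

Answer: AAAADD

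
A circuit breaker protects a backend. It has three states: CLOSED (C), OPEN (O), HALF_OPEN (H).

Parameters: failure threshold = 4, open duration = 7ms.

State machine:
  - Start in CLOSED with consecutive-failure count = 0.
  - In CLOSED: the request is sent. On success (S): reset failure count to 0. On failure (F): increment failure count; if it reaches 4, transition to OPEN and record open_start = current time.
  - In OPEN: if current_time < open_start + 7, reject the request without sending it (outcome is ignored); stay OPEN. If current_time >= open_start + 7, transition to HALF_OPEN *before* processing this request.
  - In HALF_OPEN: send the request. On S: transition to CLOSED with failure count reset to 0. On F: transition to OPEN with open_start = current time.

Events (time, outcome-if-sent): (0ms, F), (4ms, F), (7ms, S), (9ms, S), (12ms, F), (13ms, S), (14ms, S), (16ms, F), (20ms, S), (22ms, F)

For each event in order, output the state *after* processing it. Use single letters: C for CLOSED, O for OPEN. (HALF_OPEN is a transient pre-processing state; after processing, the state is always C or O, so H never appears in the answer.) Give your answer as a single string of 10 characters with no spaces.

Answer: CCCCCCCCCC

Derivation:
State after each event:
  event#1 t=0ms outcome=F: state=CLOSED
  event#2 t=4ms outcome=F: state=CLOSED
  event#3 t=7ms outcome=S: state=CLOSED
  event#4 t=9ms outcome=S: state=CLOSED
  event#5 t=12ms outcome=F: state=CLOSED
  event#6 t=13ms outcome=S: state=CLOSED
  event#7 t=14ms outcome=S: state=CLOSED
  event#8 t=16ms outcome=F: state=CLOSED
  event#9 t=20ms outcome=S: state=CLOSED
  event#10 t=22ms outcome=F: state=CLOSED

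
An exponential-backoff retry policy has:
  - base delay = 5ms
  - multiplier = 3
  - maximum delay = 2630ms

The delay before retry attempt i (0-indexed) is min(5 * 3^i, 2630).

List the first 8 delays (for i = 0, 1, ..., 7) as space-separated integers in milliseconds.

Computing each delay:
  i=0: min(5*3^0, 2630) = 5
  i=1: min(5*3^1, 2630) = 15
  i=2: min(5*3^2, 2630) = 45
  i=3: min(5*3^3, 2630) = 135
  i=4: min(5*3^4, 2630) = 405
  i=5: min(5*3^5, 2630) = 1215
  i=6: min(5*3^6, 2630) = 2630
  i=7: min(5*3^7, 2630) = 2630

Answer: 5 15 45 135 405 1215 2630 2630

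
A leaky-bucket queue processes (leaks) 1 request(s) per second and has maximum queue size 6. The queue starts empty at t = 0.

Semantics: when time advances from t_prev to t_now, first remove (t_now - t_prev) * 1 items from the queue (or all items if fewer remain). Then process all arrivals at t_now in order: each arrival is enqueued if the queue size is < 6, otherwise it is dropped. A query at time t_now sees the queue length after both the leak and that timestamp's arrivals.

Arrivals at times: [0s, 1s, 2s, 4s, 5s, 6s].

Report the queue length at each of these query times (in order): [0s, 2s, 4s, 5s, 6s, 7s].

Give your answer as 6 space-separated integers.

Queue lengths at query times:
  query t=0s: backlog = 1
  query t=2s: backlog = 1
  query t=4s: backlog = 1
  query t=5s: backlog = 1
  query t=6s: backlog = 1
  query t=7s: backlog = 0

Answer: 1 1 1 1 1 0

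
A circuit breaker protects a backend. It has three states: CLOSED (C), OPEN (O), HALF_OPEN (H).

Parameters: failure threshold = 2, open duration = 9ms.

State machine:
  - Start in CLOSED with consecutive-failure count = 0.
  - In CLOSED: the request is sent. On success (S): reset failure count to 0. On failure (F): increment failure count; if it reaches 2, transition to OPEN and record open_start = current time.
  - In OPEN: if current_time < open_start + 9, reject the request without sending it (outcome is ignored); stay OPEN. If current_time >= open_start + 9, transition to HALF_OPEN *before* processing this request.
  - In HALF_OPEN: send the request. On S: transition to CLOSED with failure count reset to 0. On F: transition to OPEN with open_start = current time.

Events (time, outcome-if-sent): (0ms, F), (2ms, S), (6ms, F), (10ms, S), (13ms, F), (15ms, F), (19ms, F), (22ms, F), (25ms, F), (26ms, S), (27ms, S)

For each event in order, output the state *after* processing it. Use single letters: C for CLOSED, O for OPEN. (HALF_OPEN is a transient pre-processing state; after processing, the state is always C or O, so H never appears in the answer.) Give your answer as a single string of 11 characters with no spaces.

Answer: CCCCCOOOOOO

Derivation:
State after each event:
  event#1 t=0ms outcome=F: state=CLOSED
  event#2 t=2ms outcome=S: state=CLOSED
  event#3 t=6ms outcome=F: state=CLOSED
  event#4 t=10ms outcome=S: state=CLOSED
  event#5 t=13ms outcome=F: state=CLOSED
  event#6 t=15ms outcome=F: state=OPEN
  event#7 t=19ms outcome=F: state=OPEN
  event#8 t=22ms outcome=F: state=OPEN
  event#9 t=25ms outcome=F: state=OPEN
  event#10 t=26ms outcome=S: state=OPEN
  event#11 t=27ms outcome=S: state=OPEN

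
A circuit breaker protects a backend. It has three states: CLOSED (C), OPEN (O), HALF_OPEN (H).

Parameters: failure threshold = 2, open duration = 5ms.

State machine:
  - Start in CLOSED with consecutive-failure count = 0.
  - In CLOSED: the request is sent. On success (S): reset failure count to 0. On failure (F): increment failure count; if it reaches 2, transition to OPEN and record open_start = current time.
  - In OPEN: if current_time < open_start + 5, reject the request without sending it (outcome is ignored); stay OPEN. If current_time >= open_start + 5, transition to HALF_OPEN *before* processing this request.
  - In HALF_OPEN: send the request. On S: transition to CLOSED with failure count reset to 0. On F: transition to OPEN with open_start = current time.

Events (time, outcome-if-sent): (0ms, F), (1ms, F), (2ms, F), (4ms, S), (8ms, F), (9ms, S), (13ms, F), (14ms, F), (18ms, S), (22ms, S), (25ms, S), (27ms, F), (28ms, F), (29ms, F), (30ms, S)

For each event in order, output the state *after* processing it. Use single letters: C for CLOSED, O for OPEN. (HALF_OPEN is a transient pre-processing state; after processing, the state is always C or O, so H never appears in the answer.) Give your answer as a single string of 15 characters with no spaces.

Answer: COOOOOOOCCCCOOO

Derivation:
State after each event:
  event#1 t=0ms outcome=F: state=CLOSED
  event#2 t=1ms outcome=F: state=OPEN
  event#3 t=2ms outcome=F: state=OPEN
  event#4 t=4ms outcome=S: state=OPEN
  event#5 t=8ms outcome=F: state=OPEN
  event#6 t=9ms outcome=S: state=OPEN
  event#7 t=13ms outcome=F: state=OPEN
  event#8 t=14ms outcome=F: state=OPEN
  event#9 t=18ms outcome=S: state=CLOSED
  event#10 t=22ms outcome=S: state=CLOSED
  event#11 t=25ms outcome=S: state=CLOSED
  event#12 t=27ms outcome=F: state=CLOSED
  event#13 t=28ms outcome=F: state=OPEN
  event#14 t=29ms outcome=F: state=OPEN
  event#15 t=30ms outcome=S: state=OPEN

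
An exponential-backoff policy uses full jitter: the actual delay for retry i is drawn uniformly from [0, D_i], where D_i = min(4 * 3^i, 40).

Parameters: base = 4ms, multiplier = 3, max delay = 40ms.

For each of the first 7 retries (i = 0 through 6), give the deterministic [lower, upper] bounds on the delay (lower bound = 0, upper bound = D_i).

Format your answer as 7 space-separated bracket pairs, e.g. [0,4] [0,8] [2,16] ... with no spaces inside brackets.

Answer: [0,4] [0,12] [0,36] [0,40] [0,40] [0,40] [0,40]

Derivation:
Computing bounds per retry:
  i=0: D_i=min(4*3^0,40)=4, bounds=[0,4]
  i=1: D_i=min(4*3^1,40)=12, bounds=[0,12]
  i=2: D_i=min(4*3^2,40)=36, bounds=[0,36]
  i=3: D_i=min(4*3^3,40)=40, bounds=[0,40]
  i=4: D_i=min(4*3^4,40)=40, bounds=[0,40]
  i=5: D_i=min(4*3^5,40)=40, bounds=[0,40]
  i=6: D_i=min(4*3^6,40)=40, bounds=[0,40]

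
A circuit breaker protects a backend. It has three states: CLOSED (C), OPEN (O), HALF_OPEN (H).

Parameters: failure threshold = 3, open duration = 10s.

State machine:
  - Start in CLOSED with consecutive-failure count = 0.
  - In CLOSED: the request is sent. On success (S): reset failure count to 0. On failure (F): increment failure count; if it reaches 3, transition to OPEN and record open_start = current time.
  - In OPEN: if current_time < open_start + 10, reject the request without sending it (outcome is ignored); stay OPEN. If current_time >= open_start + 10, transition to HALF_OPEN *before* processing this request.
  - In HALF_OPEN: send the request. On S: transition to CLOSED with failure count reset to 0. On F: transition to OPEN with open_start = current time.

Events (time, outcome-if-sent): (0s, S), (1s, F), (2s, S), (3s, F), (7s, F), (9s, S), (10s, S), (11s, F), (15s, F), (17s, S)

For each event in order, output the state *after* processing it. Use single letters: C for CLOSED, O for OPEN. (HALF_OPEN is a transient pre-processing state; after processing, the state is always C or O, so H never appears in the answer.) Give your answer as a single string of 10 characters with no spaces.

Answer: CCCCCCCCCC

Derivation:
State after each event:
  event#1 t=0s outcome=S: state=CLOSED
  event#2 t=1s outcome=F: state=CLOSED
  event#3 t=2s outcome=S: state=CLOSED
  event#4 t=3s outcome=F: state=CLOSED
  event#5 t=7s outcome=F: state=CLOSED
  event#6 t=9s outcome=S: state=CLOSED
  event#7 t=10s outcome=S: state=CLOSED
  event#8 t=11s outcome=F: state=CLOSED
  event#9 t=15s outcome=F: state=CLOSED
  event#10 t=17s outcome=S: state=CLOSED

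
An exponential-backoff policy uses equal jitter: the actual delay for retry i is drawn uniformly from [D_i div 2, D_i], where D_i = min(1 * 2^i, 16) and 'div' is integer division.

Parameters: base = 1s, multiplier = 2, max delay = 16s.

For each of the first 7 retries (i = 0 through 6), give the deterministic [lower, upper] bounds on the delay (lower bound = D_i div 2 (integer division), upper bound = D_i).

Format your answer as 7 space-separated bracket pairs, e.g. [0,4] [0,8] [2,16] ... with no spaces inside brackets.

Answer: [0,1] [1,2] [2,4] [4,8] [8,16] [8,16] [8,16]

Derivation:
Computing bounds per retry:
  i=0: D_i=min(1*2^0,16)=1, bounds=[0,1]
  i=1: D_i=min(1*2^1,16)=2, bounds=[1,2]
  i=2: D_i=min(1*2^2,16)=4, bounds=[2,4]
  i=3: D_i=min(1*2^3,16)=8, bounds=[4,8]
  i=4: D_i=min(1*2^4,16)=16, bounds=[8,16]
  i=5: D_i=min(1*2^5,16)=16, bounds=[8,16]
  i=6: D_i=min(1*2^6,16)=16, bounds=[8,16]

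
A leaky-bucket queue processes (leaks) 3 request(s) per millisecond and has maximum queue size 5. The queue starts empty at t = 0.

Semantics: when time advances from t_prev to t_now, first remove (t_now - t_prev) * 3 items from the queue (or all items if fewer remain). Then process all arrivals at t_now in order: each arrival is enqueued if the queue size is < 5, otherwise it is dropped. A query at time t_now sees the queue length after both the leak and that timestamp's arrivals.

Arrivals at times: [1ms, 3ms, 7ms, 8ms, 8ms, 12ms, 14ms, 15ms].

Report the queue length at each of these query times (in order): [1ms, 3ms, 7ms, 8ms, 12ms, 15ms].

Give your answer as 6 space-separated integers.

Answer: 1 1 1 2 1 1

Derivation:
Queue lengths at query times:
  query t=1ms: backlog = 1
  query t=3ms: backlog = 1
  query t=7ms: backlog = 1
  query t=8ms: backlog = 2
  query t=12ms: backlog = 1
  query t=15ms: backlog = 1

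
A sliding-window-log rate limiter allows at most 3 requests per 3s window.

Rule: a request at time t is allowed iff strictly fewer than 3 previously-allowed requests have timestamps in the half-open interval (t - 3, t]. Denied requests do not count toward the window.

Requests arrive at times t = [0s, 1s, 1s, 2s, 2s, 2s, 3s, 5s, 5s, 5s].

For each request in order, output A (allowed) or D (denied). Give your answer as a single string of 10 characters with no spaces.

Tracking allowed requests in the window:
  req#1 t=0s: ALLOW
  req#2 t=1s: ALLOW
  req#3 t=1s: ALLOW
  req#4 t=2s: DENY
  req#5 t=2s: DENY
  req#6 t=2s: DENY
  req#7 t=3s: ALLOW
  req#8 t=5s: ALLOW
  req#9 t=5s: ALLOW
  req#10 t=5s: DENY

Answer: AAADDDAAAD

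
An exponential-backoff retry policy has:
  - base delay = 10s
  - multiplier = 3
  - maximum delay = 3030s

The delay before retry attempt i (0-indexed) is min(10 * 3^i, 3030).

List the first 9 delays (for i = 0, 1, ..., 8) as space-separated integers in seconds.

Computing each delay:
  i=0: min(10*3^0, 3030) = 10
  i=1: min(10*3^1, 3030) = 30
  i=2: min(10*3^2, 3030) = 90
  i=3: min(10*3^3, 3030) = 270
  i=4: min(10*3^4, 3030) = 810
  i=5: min(10*3^5, 3030) = 2430
  i=6: min(10*3^6, 3030) = 3030
  i=7: min(10*3^7, 3030) = 3030
  i=8: min(10*3^8, 3030) = 3030

Answer: 10 30 90 270 810 2430 3030 3030 3030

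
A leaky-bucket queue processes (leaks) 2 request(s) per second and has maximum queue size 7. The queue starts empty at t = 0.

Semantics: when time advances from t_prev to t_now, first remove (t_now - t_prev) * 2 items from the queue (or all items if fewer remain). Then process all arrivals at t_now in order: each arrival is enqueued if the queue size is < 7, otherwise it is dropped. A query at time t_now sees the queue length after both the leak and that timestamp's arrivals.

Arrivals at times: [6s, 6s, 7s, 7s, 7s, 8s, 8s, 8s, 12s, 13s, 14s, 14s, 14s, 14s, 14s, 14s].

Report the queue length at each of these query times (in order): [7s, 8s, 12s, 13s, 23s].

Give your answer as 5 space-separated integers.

Answer: 3 4 1 1 0

Derivation:
Queue lengths at query times:
  query t=7s: backlog = 3
  query t=8s: backlog = 4
  query t=12s: backlog = 1
  query t=13s: backlog = 1
  query t=23s: backlog = 0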